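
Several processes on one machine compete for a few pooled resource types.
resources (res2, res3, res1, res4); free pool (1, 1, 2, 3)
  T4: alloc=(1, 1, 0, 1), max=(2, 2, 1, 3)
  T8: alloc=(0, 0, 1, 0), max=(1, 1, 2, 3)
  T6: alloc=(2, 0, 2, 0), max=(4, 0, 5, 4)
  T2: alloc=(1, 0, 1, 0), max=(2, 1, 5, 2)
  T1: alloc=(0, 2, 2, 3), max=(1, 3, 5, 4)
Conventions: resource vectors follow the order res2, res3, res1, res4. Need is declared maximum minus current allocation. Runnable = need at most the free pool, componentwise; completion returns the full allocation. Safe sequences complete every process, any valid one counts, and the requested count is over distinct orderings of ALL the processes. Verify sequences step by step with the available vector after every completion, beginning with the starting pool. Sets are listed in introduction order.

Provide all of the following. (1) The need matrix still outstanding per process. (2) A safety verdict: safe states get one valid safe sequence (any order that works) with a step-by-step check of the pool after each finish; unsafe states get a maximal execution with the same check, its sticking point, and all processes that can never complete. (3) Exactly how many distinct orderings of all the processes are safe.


(1) Outstanding need per process (order res2, res3, res1, res4):
  T4: (1, 1, 1, 2)
  T8: (1, 1, 1, 3)
  T6: (2, 0, 3, 4)
  T2: (1, 1, 4, 2)
  T1: (1, 1, 3, 1)
(2) SAFE — a valid safe sequence is T4, T8, T1, T6, T2.
Key observation: T4 marks the first exact bind of the order: its need (1, 1, 1, 2) fits the free (1, 1, 2, 3) with zero slack on a requested resource.
Walking it through:
  pool = (1, 1, 2, 3)
  T4 needs (1, 1, 1, 2) <= (1, 1, 2, 3) -> finishes; pool += (1, 1, 0, 1) = (2, 2, 2, 4)
  T8 needs (1, 1, 1, 3) <= (2, 2, 2, 4) -> finishes; pool += (0, 0, 1, 0) = (2, 2, 3, 4)
  T1 needs (1, 1, 3, 1) <= (2, 2, 3, 4) -> finishes; pool += (0, 2, 2, 3) = (2, 4, 5, 7)
  T6 needs (2, 0, 3, 4) <= (2, 4, 5, 7) -> finishes; pool += (2, 0, 2, 0) = (4, 4, 7, 7)
  T2 needs (1, 1, 4, 2) <= (4, 4, 7, 7) -> finishes; pool += (1, 0, 1, 0) = (5, 4, 8, 7)
(3) The exact count: 12 of the possible complete orderings are safe sequences.


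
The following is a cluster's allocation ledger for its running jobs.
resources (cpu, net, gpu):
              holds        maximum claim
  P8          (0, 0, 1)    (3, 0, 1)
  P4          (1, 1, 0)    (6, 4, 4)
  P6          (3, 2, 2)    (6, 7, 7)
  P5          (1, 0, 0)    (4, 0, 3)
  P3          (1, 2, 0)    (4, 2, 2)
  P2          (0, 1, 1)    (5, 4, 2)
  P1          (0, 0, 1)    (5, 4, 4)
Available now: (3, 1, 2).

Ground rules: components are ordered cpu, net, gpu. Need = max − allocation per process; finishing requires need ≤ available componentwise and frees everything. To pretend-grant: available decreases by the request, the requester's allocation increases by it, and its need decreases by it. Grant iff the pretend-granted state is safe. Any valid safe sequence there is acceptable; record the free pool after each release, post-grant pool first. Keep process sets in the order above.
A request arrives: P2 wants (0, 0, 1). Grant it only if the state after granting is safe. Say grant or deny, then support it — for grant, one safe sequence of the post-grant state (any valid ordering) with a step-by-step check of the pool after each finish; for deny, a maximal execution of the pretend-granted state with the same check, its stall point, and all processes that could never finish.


DENY: after the grant no complete ordering would exist.
Key observation: after P8, P3 the pool peaks at (4, 3, 2), and each blocked process is short somewhere: P4 on cpu, gpu; P6 on net, gpu; P5 on gpu; P2 on cpu; P1 on cpu, net, gpu.
On the post-grant state, P8, P3 is a maximal run — nothing extends it. Check, step by step:
  pool = (3, 1, 1)
  run P8 (needs (3, 0, 0), free (3, 1, 1)); after release of (0, 0, 1) the pool is (3, 1, 2)
  run P3 (needs (3, 0, 2), free (3, 1, 2)); after release of (1, 2, 0) the pool is (4, 3, 2)
  P4 still needs (5, 3, 4) but only (4, 3, 2) is free — short on cpu and gpu
  P6 still needs (3, 5, 5) but only (4, 3, 2) is free — short on net and gpu
  P5 still needs (3, 0, 3) but only (4, 3, 2) is free — short on gpu
  P2 still needs (5, 3, 0) but only (4, 3, 2) is free — short on cpu
  P1 still needs (5, 4, 3) but only (4, 3, 2) is free — short on cpu, net and gpu
Processes that could never finish after the grant: P4, P6, P5, P2 and P1.


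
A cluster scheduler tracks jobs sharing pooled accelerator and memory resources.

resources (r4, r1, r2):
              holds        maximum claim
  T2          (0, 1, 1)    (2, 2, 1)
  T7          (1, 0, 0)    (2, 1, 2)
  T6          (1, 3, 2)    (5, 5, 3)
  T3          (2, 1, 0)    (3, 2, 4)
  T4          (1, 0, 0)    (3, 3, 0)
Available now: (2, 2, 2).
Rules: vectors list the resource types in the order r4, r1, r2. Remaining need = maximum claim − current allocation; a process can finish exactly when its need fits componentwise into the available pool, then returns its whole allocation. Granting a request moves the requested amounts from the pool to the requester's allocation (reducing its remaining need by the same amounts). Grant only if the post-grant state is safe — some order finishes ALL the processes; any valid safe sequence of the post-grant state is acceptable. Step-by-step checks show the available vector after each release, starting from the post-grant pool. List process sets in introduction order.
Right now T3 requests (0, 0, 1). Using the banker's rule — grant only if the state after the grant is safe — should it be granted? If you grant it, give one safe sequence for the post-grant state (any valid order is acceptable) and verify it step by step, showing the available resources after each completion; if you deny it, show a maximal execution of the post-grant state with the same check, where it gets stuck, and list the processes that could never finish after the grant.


GRANT — the state after the grant stays safe, e.g. via T2, T4, T7, T6, T3.
Key observation: the grant leaves (2, 2, 1) free — enough for T2, whose release restarts the cascade.
Verifying the post-grant state step by step:
  pool = (2, 2, 1)
  T2 needs (2, 1, 0) <= (2, 2, 1) -> finishes; pool += (0, 1, 1) = (2, 3, 2)
  T4 needs (2, 3, 0) <= (2, 3, 2) -> finishes; pool += (1, 0, 0) = (3, 3, 2)
  T7 needs (1, 1, 2) <= (3, 3, 2) -> finishes; pool += (1, 0, 0) = (4, 3, 2)
  T6 needs (4, 2, 1) <= (4, 3, 2) -> finishes; pool += (1, 3, 2) = (5, 6, 4)
  T3 needs (1, 1, 3) <= (5, 6, 4) -> finishes; pool += (2, 1, 1) = (7, 7, 5)


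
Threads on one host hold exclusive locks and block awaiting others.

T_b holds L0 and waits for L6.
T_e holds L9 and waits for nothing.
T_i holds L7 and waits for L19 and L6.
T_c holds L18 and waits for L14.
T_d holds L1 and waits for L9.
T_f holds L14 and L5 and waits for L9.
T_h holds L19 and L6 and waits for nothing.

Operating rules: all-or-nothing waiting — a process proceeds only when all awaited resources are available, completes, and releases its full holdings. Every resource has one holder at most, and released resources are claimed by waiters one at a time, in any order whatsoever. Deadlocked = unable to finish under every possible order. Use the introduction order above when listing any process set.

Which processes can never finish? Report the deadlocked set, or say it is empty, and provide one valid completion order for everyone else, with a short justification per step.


The deadlocked set is empty.
Key observation: the wait graph is acyclic; completion cascades from the unblocked processes through everyone else.
A valid finishing order for the others: T_h, T_e, T_i, T_f, T_b, T_d, T_c.
Step-by-step check:
  T_h: no waits; runs immediately, freeing L19 and L6
  T_e: no waits; runs immediately, freeing L9
  T_i waits on L19 and L6 — all released -> runs and releases L7
  T_f waits on L9 — all released -> runs and releases L14 and L5
  T_b waits on L6 — all released -> runs and releases L0
  T_d waits on L9 — all released -> runs and releases L1
  T_c waits on L14 — all released -> runs and releases L18


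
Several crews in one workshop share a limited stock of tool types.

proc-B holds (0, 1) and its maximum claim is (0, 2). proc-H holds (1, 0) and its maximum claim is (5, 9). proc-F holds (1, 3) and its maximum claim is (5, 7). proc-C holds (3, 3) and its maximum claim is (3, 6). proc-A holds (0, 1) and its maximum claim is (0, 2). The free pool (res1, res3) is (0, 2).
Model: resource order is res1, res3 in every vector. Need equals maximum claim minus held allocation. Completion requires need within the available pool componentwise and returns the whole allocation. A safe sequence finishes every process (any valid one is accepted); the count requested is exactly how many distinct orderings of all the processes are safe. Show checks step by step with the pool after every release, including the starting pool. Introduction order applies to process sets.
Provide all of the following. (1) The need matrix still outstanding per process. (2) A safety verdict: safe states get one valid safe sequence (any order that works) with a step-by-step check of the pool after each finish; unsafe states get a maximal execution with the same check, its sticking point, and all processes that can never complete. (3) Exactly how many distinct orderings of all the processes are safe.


(1) Remaining need (order res1, res3):
  proc-B: (0, 1)
  proc-H: (4, 9)
  proc-F: (4, 4)
  proc-C: (0, 3)
  proc-A: (0, 1)
(2) UNSAFE.
Key observation: proc-A, proc-C, proc-B can finish, but then (3, 7) is all there is, and the blocked group's res1 demands exceed it.
The run proc-A, proc-C, proc-B cannot be extended any further. Walking it through:
  pool = (0, 2)
  run proc-A (needs (0, 1), free (0, 2)); after release of (0, 1) the pool is (0, 3)
  run proc-C (needs (0, 3), free (0, 3)); after release of (3, 3) the pool is (3, 6)
  run proc-B (needs (0, 1), free (3, 6)); after release of (0, 1) the pool is (3, 7)
  proc-H cannot run: need (4, 9) vs free (3, 7) (insufficient res1 and res3)
  proc-F cannot run: need (4, 4) vs free (3, 7) (insufficient res1)
Processes that can never finish: proc-H and proc-F.
(3) The exact count: 0 of the possible complete orderings are safe sequences.


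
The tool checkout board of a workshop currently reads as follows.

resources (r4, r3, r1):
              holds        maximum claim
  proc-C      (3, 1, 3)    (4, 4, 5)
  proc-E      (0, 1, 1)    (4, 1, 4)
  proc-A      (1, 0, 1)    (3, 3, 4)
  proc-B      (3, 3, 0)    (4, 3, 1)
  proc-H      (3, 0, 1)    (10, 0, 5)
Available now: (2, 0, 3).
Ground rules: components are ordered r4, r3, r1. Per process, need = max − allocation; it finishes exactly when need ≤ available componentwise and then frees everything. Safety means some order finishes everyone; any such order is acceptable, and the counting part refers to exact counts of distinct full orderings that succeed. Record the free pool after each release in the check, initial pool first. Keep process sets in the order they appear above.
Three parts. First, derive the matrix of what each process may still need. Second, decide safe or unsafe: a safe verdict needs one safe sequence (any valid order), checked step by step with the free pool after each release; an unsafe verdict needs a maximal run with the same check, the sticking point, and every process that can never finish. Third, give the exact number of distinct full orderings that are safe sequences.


(1) Outstanding need per process (order r4, r3, r1):
  proc-C: (1, 3, 2)
  proc-E: (4, 0, 3)
  proc-A: (2, 3, 3)
  proc-B: (1, 0, 1)
  proc-H: (7, 0, 4)
(2) SAFE. One safe sequence: proc-B, proc-A, proc-C, proc-H, proc-E.
Key observation: proc-A is the earliest step where a requested resource binds exactly: need (2, 3, 3), pool (5, 3, 3) at its turn.
Check, step by step:
  pool = (2, 0, 3)
  proc-B needs (1, 0, 1) <= (2, 0, 3) -> finishes; pool += (3, 3, 0) = (5, 3, 3)
  proc-A needs (2, 3, 3) <= (5, 3, 3) -> finishes; pool += (1, 0, 1) = (6, 3, 4)
  proc-C needs (1, 3, 2) <= (6, 3, 4) -> finishes; pool += (3, 1, 3) = (9, 4, 7)
  proc-H needs (7, 0, 4) <= (9, 4, 7) -> finishes; pool += (3, 0, 1) = (12, 4, 8)
  proc-E needs (4, 0, 3) <= (12, 4, 8) -> finishes; pool += (0, 1, 1) = (12, 5, 9)
(3) Exactly 12 of the possible complete orderings are safe sequences.


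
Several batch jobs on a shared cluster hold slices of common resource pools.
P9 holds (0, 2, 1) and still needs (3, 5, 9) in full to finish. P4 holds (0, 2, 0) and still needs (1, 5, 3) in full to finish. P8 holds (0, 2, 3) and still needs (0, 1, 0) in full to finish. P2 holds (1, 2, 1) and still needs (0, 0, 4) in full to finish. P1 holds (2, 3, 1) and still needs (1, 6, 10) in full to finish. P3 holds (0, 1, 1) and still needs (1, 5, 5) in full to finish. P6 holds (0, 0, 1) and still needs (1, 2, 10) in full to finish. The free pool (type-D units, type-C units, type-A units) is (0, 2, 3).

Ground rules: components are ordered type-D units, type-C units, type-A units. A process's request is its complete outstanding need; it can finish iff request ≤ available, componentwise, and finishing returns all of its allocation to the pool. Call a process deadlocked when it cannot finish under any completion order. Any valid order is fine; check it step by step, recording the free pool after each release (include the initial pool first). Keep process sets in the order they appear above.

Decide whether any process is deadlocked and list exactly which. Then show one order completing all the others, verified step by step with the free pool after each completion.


Deadlocked set: P9, P1 and P6.
Key observation: once P8, P2, P4, P3 finish, the pool peaks at (1, 9, 8) — and every remaining process still needs more type-A units than that.
The rest can finish in the order P8, P2, P4, P3. Walking it through:
  pool = (0, 2, 3)
  P8 needs (0, 1, 0) <= (0, 2, 3) -> finishes; pool += (0, 2, 3) = (0, 4, 6)
  P2 needs (0, 0, 4) <= (0, 4, 6) -> finishes; pool += (1, 2, 1) = (1, 6, 7)
  P4 needs (1, 5, 3) <= (1, 6, 7) -> finishes; pool += (0, 2, 0) = (1, 8, 7)
  P3 needs (1, 5, 5) <= (1, 8, 7) -> finishes; pool += (0, 1, 1) = (1, 9, 8)
The stuck group stays short no matter what:
  blocked: P9 wants (3, 5, 9), pool (1, 9, 8) — not enough type-D units and type-A units
  blocked: P1 wants (1, 6, 10), pool (1, 9, 8) — not enough type-A units
  blocked: P6 wants (1, 2, 10), pool (1, 9, 8) — not enough type-A units


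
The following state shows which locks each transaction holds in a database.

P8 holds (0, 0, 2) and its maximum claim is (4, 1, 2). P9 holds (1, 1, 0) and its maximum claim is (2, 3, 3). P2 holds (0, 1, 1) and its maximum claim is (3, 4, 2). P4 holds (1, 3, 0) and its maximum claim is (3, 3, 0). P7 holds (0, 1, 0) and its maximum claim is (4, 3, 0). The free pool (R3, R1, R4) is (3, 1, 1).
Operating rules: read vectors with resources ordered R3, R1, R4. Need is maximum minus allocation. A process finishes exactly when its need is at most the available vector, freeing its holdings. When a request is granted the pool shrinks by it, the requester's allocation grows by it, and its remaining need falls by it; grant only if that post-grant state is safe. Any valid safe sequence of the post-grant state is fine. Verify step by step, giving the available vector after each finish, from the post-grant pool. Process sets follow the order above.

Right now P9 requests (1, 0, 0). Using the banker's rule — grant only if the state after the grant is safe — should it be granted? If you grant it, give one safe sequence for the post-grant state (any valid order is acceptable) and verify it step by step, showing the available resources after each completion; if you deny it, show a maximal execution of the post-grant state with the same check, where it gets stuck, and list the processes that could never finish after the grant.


DENY — the pretend-granted state is unsafe.
Key observation: after P4, P2 the pool peaks at (3, 5, 2), and each blocked process is short somewhere: P8 on R3; P9 on R4; P7 on R3.
On the post-grant state, P4, P2 is a maximal run — nothing extends it. Step-by-step check:
  pool = (2, 1, 1)
  run P4 (needs (2, 0, 0), free (2, 1, 1)); after release of (1, 3, 0) the pool is (3, 4, 1)
  run P2 (needs (3, 3, 1), free (3, 4, 1)); after release of (0, 1, 1) the pool is (3, 5, 2)
  P8 cannot run: need (4, 1, 0) vs free (3, 5, 2) (insufficient R3)
  P9 cannot run: need (0, 2, 3) vs free (3, 5, 2) (insufficient R4)
  P7 cannot run: need (4, 2, 0) vs free (3, 5, 2) (insufficient R3)
Post-grant, the permanently blocked set is P8, P9 and P7.


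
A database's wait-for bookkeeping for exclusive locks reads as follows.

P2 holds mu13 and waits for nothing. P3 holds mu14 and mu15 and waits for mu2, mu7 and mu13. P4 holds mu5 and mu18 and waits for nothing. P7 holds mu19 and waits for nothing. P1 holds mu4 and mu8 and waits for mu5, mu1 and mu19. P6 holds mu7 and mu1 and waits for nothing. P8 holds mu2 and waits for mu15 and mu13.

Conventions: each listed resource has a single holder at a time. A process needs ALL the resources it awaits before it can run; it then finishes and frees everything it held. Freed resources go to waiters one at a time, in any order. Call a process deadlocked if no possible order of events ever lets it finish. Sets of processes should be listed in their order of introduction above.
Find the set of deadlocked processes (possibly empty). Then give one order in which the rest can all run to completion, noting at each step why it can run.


Deadlocked: P3 and P8.
Key observation: the cycle P3 -> P8 -> P3 can never break — each member waits on the next; no other process is dragged down with it.
One completion order for the rest: P7, P6, P2, P4, P1.
Verifying each step:
  P7: no waits; runs immediately, freeing mu19
  P6: no waits; runs immediately, freeing mu7 and mu1
  P2: no waits; runs immediately, freeing mu13
  P4: no waits; runs immediately, freeing mu5 and mu18
  P1 waits on mu5, mu1 and mu19 — all released -> runs and releases mu4 and mu8


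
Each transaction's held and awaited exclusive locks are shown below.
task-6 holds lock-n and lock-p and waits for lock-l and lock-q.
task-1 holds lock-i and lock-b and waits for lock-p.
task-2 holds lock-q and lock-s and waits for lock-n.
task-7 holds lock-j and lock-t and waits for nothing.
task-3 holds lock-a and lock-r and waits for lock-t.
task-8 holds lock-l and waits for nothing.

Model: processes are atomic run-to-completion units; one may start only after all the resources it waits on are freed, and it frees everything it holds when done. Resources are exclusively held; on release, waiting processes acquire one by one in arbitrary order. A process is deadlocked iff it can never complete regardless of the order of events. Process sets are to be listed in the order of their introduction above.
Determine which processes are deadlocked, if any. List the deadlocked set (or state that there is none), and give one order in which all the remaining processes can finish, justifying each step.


Deadlocked: task-6, task-1 and task-2.
Key observation: the wait chain closes on itself along task-6 -> task-2 -> task-6; task-1 waits into the deadlock from upstream.
One completion order for the rest: task-7, task-8, task-3.
Check, step by step:
  run task-7 (it waits on nothing); releases lock-j and lock-t
  run task-8 (it waits on nothing); releases lock-l
  task-3 waits on lock-t — all released -> runs and releases lock-a and lock-r


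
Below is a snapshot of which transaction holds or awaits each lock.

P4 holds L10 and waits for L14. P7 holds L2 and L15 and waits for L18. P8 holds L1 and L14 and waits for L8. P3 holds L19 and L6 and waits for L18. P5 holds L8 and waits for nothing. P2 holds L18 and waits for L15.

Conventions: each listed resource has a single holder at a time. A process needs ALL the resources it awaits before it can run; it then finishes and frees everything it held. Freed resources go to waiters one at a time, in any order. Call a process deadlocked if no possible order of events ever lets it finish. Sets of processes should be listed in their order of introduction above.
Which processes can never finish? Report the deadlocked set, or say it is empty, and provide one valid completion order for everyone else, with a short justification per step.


The deadlocked set is P7, P3 and P2.
Key observation: the knot is the closed ring of waits P7 -> P2 -> P7; P3 waits into the deadlock from upstream.
The rest can finish in the order P5, P8, P4.
Walking it through:
  P5 waits on nothing -> runs at once and releases L8
  P8: everything it awaited (L8) is free; runs, freeing L1 and L14
  P4: everything it awaited (L14) is free; runs, freeing L10


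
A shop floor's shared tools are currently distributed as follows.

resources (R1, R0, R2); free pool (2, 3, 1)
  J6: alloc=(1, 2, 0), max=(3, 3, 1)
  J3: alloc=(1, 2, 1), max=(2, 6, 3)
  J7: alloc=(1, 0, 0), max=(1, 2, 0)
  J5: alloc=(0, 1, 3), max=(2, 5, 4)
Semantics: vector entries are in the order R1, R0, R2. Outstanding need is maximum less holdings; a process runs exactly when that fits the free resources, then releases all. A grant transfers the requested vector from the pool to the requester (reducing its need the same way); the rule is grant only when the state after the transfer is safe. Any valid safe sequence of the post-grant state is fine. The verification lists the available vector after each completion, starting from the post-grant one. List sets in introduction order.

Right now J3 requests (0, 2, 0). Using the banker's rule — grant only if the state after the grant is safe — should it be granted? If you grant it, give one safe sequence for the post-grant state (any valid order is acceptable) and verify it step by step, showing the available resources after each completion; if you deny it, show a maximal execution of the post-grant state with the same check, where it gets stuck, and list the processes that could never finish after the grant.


DENY — the pretend-granted state is unsafe.
Key observation: after J6, J7 the pool peaks at (4, 3, 1), and each blocked process is short somewhere: J3 on R2; J5 on R0.
On the post-grant state, J6, J7 is a maximal run — nothing extends it. Verifying each step:
  pool = (2, 1, 1)
  run J6 (needs (2, 1, 1), free (2, 1, 1)); after release of (1, 2, 0) the pool is (3, 3, 1)
  run J7 (needs (0, 2, 0), free (3, 3, 1)); after release of (1, 0, 0) the pool is (4, 3, 1)
  J3 still needs (1, 2, 2) but only (4, 3, 1) is free — short on R2
  J5 still needs (2, 4, 1) but only (4, 3, 1) is free — short on R0
Processes that could never finish after the grant: J3 and J5.


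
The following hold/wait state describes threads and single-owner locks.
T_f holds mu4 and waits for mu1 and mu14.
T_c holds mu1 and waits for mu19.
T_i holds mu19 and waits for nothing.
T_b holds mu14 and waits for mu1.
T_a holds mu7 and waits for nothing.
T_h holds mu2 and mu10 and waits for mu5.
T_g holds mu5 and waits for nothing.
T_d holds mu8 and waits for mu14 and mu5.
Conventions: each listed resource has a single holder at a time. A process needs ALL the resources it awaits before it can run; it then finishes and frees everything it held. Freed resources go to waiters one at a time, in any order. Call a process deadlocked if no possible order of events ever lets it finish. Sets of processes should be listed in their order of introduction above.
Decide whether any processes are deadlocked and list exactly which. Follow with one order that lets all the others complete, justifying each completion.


The deadlocked set is empty.
Key observation: the waits form no ring: some process can always run, and its releases unblock the others one by one.
The rest can finish in the order T_g, T_i, T_c, T_b, T_f, T_d, T_a, T_h.
Verifying each step:
  T_g waits on nothing -> runs at once and releases mu5
  T_i waits on nothing -> runs at once and releases mu19
  T_c: everything it awaited (mu19) is free; runs, freeing mu1
  T_b: everything it awaited (mu1) is free; runs, freeing mu14
  T_f: everything it awaited (mu1 and mu14) is free; runs, freeing mu4
  T_d: everything it awaited (mu14 and mu5) is free; runs, freeing mu8
  T_a waits on nothing -> runs at once and releases mu7
  T_h: everything it awaited (mu5) is free; runs, freeing mu2 and mu10


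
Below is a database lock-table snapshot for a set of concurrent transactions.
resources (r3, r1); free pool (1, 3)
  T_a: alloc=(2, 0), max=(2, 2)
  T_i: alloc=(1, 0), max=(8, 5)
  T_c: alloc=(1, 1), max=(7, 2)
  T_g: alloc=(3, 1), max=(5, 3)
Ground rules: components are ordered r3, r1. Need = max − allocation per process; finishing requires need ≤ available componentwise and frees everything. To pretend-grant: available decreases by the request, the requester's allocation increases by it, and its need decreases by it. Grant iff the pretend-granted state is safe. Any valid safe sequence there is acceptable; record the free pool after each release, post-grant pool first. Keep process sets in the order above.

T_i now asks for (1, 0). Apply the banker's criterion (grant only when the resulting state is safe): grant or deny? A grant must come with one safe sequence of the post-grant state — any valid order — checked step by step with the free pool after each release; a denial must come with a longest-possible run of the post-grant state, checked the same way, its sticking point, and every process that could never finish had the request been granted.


DENY. Granting would leave the state unsafe.
Key observation: even finishing T_a, T_g leaves just (5, 4) free — too little r3 for any of the remaining processes.
On the post-grant state, T_a, T_g is a maximal run — nothing extends it. Check, step by step:
  pool = (0, 3)
  run T_a (needs (0, 2), free (0, 3)); after release of (2, 0) the pool is (2, 3)
  run T_g (needs (2, 2), free (2, 3)); after release of (3, 1) the pool is (5, 4)
  T_i still needs (6, 5) but only (5, 4) is free — short on r3 and r1
  T_c still needs (6, 1) but only (5, 4) is free — short on r3
Processes that could never finish after the grant: T_i and T_c.


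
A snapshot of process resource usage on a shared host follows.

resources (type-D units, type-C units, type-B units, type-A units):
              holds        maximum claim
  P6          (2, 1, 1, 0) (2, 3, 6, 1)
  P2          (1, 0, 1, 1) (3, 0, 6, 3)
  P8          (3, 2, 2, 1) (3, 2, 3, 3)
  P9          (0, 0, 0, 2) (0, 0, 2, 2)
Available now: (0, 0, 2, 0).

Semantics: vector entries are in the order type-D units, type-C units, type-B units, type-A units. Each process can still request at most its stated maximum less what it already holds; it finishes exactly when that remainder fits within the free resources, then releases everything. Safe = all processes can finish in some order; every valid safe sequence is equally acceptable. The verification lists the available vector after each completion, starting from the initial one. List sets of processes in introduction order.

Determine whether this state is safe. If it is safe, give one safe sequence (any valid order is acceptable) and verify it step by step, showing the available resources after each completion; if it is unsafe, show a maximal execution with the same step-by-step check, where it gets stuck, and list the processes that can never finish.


UNSAFE — no complete ordering exists.
Key observation: after P9, P8 complete, (3, 2, 4, 3) is the best the pool ever gets, yet each leftover process wants more type-B units.
A maximal execution: P9, P8 — then nothing else fits. Check, step by step:
  pool = (0, 0, 2, 0)
  P9 needs (0, 0, 2, 0) <= (0, 0, 2, 0) -> finishes; pool += (0, 0, 0, 2) = (0, 0, 2, 2)
  P8 needs (0, 0, 1, 2) <= (0, 0, 2, 2) -> finishes; pool += (3, 2, 2, 1) = (3, 2, 4, 3)
  blocked: P6 wants (0, 2, 5, 1), pool (3, 2, 4, 3) — not enough type-B units
  blocked: P2 wants (2, 0, 5, 2), pool (3, 2, 4, 3) — not enough type-B units
Never able to finish: P6 and P2.


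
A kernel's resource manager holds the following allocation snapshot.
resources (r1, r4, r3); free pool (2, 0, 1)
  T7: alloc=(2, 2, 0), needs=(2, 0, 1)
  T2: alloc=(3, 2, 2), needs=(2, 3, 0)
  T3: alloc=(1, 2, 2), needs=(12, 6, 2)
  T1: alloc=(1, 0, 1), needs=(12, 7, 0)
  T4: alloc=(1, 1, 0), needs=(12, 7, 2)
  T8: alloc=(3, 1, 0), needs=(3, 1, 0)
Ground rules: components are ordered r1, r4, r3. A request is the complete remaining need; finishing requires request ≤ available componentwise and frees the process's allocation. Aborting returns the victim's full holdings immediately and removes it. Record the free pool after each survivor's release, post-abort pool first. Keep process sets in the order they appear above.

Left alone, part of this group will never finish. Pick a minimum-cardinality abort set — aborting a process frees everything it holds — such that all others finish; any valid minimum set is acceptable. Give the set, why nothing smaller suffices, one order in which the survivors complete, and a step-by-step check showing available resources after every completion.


Minimum abort set: T3 and T1.
Key observation: before aborting T3 and T1, T4 was permanently blocked — no order could ever run it; afterwards it completes at step 4.
Why nothing smaller works — every single abort fails: T7 alone leaves T3 blocked (short on r1 and r4); T2 alone leaves T3 blocked (short on r1 and r4); T3 alone leaves T1 blocked (short on r1); T1 alone leaves T3 blocked (short on r1 and r4); T4 alone leaves T3 blocked (short on r1); T8 alone leaves T3 blocked (short on r1 and r4).
Survivors finish in the order: T7, T2, T8, T4. Check, step by step (pool after the aborts first):
  pool = (4, 2, 4)
  T7 needs (2, 0, 1) <= (4, 2, 4) -> finishes; pool += (2, 2, 0) = (6, 4, 4)
  T2 needs (2, 3, 0) <= (6, 4, 4) -> finishes; pool += (3, 2, 2) = (9, 6, 6)
  T8 needs (3, 1, 0) <= (9, 6, 6) -> finishes; pool += (3, 1, 0) = (12, 7, 6)
  T4 needs (12, 7, 2) <= (12, 7, 6) -> finishes; pool += (1, 1, 0) = (13, 8, 6)


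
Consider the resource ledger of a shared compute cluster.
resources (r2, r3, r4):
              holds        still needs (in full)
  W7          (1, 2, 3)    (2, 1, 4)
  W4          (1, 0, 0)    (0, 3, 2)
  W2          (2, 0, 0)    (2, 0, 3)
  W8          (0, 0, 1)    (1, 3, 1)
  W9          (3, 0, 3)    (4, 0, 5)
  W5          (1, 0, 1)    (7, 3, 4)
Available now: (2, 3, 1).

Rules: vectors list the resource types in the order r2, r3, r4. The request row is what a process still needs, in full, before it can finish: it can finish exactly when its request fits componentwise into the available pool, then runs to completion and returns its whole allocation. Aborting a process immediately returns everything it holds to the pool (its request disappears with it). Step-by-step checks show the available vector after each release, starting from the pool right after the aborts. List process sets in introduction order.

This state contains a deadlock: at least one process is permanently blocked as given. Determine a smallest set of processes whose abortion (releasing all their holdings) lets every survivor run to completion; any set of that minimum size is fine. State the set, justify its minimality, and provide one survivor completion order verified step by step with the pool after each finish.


Minimum abort set: W7.
Key observation: aborting W7 returns (1, 2, 3), and W9 — hopeless before — runs at step 3 with the returned capacity in the pool.
Why nothing smaller works: aborting no one leaves the state deadlocked as given.
One survivor order: W8, W4, W9, W5, W2. Step-by-step check (post-abort pool first):
  pool = (3, 5, 4)
  W8 needs (1, 3, 1) <= (3, 5, 4) -> finishes; pool += (0, 0, 1) = (3, 5, 5)
  W4 needs (0, 3, 2) <= (3, 5, 5) -> finishes; pool += (1, 0, 0) = (4, 5, 5)
  W9 needs (4, 0, 5) <= (4, 5, 5) -> finishes; pool += (3, 0, 3) = (7, 5, 8)
  W5 needs (7, 3, 4) <= (7, 5, 8) -> finishes; pool += (1, 0, 1) = (8, 5, 9)
  W2 needs (2, 0, 3) <= (8, 5, 9) -> finishes; pool += (2, 0, 0) = (10, 5, 9)


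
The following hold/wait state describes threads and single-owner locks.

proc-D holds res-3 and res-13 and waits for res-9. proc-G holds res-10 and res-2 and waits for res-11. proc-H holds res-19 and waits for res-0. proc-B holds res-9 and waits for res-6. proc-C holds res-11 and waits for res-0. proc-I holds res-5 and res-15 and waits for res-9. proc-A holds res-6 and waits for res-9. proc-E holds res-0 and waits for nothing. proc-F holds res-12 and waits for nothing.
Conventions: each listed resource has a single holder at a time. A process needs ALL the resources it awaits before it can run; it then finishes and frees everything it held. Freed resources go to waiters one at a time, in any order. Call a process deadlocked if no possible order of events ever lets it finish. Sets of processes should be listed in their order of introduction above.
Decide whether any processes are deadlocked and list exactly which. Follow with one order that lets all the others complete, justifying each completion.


Deadlocked: proc-D, proc-B, proc-I and proc-A.
Key observation: the knot is the closed ring of waits proc-B -> proc-A -> proc-B; proc-D and proc-I wait into the deadlock from upstream.
A valid finishing order for the others: proc-E, proc-C, proc-G, proc-H, proc-F.
Verifying each step:
  proc-E waits on nothing -> runs at once and releases res-0
  proc-C: everything it awaited (res-0) is free; runs, freeing res-11
  proc-G: everything it awaited (res-11) is free; runs, freeing res-10 and res-2
  proc-H: everything it awaited (res-0) is free; runs, freeing res-19
  proc-F waits on nothing -> runs at once and releases res-12


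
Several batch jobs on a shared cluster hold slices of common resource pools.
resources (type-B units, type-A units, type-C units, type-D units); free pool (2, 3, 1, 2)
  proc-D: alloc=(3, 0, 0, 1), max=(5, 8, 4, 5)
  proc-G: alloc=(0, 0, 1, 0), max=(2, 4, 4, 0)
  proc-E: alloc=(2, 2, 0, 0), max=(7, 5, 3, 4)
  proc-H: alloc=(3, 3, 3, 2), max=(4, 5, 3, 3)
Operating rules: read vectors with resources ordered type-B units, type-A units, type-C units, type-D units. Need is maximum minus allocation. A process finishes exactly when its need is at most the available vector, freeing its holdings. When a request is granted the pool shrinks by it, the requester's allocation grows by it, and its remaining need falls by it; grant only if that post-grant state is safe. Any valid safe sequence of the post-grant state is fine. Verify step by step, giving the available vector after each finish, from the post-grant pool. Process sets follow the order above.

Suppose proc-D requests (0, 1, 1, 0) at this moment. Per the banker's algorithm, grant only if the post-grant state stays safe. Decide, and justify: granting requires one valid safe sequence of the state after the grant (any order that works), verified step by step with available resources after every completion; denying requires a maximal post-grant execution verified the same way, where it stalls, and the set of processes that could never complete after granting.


GRANT. The post-grant state is safe; one safe sequence: proc-H, proc-E, proc-G, proc-D.
Key observation: post-grant, (2, 2, 0, 2) remains, and an order beginning with proc-H completes everyone.
Check on the post-grant state, step by step:
  pool = (2, 2, 0, 2)
  proc-H: need (1, 2, 0, 1) fits (2, 2, 0, 2); releases (3, 3, 3, 2), pool now (5, 5, 3, 4)
  proc-E: need (5, 3, 3, 4) fits (5, 5, 3, 4); releases (2, 2, 0, 0), pool now (7, 7, 3, 4)
  proc-G: need (2, 4, 3, 0) fits (7, 7, 3, 4); releases (0, 0, 1, 0), pool now (7, 7, 4, 4)
  proc-D: need (2, 7, 3, 4) fits (7, 7, 4, 4); releases (3, 1, 1, 1), pool now (10, 8, 5, 5)


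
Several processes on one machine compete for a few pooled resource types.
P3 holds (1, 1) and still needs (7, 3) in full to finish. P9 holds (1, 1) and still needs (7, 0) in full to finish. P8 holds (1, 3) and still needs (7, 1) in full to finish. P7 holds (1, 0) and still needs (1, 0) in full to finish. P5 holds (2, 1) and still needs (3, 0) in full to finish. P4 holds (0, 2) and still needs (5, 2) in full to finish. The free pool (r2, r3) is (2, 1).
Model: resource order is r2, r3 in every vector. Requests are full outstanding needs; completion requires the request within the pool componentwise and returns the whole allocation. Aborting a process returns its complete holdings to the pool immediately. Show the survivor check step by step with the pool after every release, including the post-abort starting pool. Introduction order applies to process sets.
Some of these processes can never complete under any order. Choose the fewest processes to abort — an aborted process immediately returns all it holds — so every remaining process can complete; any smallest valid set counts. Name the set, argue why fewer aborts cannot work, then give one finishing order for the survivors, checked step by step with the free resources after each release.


The answer: abort P3 and P9.
Key observation: no ordering could ever have run P8 before the abort of P3 and P9; with (2, 2) back in the pool it fits at step 4.
Minimality, checking each single-abort alternative: P3 alone leaves P9 blocked (short on r2); P9 alone leaves P3 blocked (short on r2); P8 alone leaves P3 blocked (short on r2); P7 alone leaves P3 blocked (short on r2); P5 alone leaves P3 blocked (short on r2); P4 alone leaves P3 blocked (short on r2).
One survivor order: P5, P4, P7, P8. Check, step by step (post-abort pool first):
  pool = (4, 3)
  P5: need (3, 0) fits (4, 3); releases (2, 1), pool now (6, 4)
  P4: need (5, 2) fits (6, 4); releases (0, 2), pool now (6, 6)
  P7: need (1, 0) fits (6, 6); releases (1, 0), pool now (7, 6)
  P8: need (7, 1) fits (7, 6); releases (1, 3), pool now (8, 9)


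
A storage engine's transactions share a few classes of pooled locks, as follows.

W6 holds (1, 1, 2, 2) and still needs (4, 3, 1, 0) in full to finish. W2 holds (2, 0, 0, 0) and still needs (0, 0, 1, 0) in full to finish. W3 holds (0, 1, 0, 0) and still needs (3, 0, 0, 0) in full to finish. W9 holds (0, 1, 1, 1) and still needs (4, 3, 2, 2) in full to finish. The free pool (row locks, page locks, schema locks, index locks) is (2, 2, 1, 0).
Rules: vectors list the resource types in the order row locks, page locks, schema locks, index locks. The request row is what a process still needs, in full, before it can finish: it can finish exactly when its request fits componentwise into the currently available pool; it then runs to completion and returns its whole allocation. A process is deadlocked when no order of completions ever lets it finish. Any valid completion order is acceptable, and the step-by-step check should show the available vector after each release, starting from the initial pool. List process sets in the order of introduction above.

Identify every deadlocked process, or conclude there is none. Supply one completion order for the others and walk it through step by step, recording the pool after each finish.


No process is deadlocked.
Key observation: beginning at W2, releases accumulate fast enough that every process eventually fits.
The rest can finish in the order W2, W3, W6, W9. Walking it through:
  pool = (2, 2, 1, 0)
  W2 needs (0, 0, 1, 0) <= (2, 2, 1, 0) -> finishes; pool += (2, 0, 0, 0) = (4, 2, 1, 0)
  W3 needs (3, 0, 0, 0) <= (4, 2, 1, 0) -> finishes; pool += (0, 1, 0, 0) = (4, 3, 1, 0)
  W6 needs (4, 3, 1, 0) <= (4, 3, 1, 0) -> finishes; pool += (1, 1, 2, 2) = (5, 4, 3, 2)
  W9 needs (4, 3, 2, 2) <= (5, 4, 3, 2) -> finishes; pool += (0, 1, 1, 1) = (5, 5, 4, 3)


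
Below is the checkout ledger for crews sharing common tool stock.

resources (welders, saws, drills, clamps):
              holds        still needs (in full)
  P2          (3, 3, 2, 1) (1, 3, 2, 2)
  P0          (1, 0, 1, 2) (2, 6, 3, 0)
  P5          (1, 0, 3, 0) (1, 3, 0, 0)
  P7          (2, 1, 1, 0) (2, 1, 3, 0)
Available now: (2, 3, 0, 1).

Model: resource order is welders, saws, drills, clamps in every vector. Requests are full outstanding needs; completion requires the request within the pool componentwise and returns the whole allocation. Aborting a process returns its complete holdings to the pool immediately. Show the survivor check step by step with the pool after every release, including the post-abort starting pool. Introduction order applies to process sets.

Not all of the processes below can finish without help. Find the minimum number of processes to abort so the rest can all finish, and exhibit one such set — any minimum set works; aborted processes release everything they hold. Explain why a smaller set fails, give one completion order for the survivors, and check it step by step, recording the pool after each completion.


The answer: abort P0.
Key observation: P2 could never have finished before the abort; with (1, 0, 1, 2) returned by P0, it fits at step 2.
Minimality: the empty abort set fails — the state is deadlocked as it stands.
Survivors finish in the order: P5, P2, P7. Step-by-step check (pool after the aborts first):
  pool = (3, 3, 1, 3)
  P5: need (1, 3, 0, 0) fits (3, 3, 1, 3); releases (1, 0, 3, 0), pool now (4, 3, 4, 3)
  P2: need (1, 3, 2, 2) fits (4, 3, 4, 3); releases (3, 3, 2, 1), pool now (7, 6, 6, 4)
  P7: need (2, 1, 3, 0) fits (7, 6, 6, 4); releases (2, 1, 1, 0), pool now (9, 7, 7, 4)
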